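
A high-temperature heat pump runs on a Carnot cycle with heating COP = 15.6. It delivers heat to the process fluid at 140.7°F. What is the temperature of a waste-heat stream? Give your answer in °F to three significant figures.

COP_HP = T_H/(T_H − T_C) gives T_H − T_C = T_H/COP.
With T_H = 333.54 K, T_C = 333.54 × (1 − 1/15.6) = 312.16 K.
Converting, 312.16 K = 102.21°F.

102 °F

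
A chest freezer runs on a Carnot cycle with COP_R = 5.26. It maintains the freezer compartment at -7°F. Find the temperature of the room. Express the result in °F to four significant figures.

COP_R = T_C/(T_H − T_C) gives T_H − T_C = T_C/COP.
With T_C = 251.48 K, T_H = 251.48 × (1 + 1/5.26) = 299.29 K.
Converting, 299.29 K = 79.06°F.

79.06 °F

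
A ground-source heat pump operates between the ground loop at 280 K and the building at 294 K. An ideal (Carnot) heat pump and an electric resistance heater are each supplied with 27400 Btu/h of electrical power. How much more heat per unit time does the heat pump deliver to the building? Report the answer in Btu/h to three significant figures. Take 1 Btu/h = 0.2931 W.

548000 Btu/h

The reservoir spacing is ΔT = 294 − 280 = 14.00 K.
COP_Carnot = T_H/ΔT = 294.00/14.00 = 21.00.
The heat pump delivers Q̇_H = COP × Ẇ = 575400 Btu/h; the resistance heater delivers Ẇ = 27400 Btu/h.
Extra = (COP − 1)·Ẇ = 548000 Btu/h.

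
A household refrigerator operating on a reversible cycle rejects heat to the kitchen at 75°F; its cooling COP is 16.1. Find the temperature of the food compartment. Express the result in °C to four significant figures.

6.518 °C

For a Carnot refrigerator COP_R = T_C/(T_H − T_C), so T_C = COP·T_H/(1 + COP).
With T_H = 297.04 K, T_C = 16.1 × 297.04/17.10 = 279.67 K.
Converting, 279.67 K = 6.52°C.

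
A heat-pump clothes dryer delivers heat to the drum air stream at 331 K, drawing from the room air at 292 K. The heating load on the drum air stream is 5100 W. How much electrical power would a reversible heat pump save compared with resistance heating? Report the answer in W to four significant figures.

4499 W

The reservoir spacing is ΔT = 331 − 292 = 39.00 K.
COP_Carnot = T_H/ΔT = 331.00/39.00 = 8.487.
Resistance heating needs Ẇ_res = Q̇_H = 5100 W; the reversible heat pump needs only Ẇ_hp = Q̇_H/COP = 600.9 W.
Saving = 5100 − 600.9 = 4499 W.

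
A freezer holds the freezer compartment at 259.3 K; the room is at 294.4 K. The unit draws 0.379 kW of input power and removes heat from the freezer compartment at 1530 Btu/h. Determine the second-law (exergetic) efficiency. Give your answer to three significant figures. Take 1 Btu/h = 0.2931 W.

Converting, Q̇_C = 1530 Btu/h = 0.4484 kW, so COP_actual = Q̇_C/Ẇ = 0.4484/0.3790 = 1.183.
The reservoir spacing is ΔT = 294.4 − 259.3 = 35.10 K.
COP_Carnot = T_C/ΔT = 259.30/35.10 = 7.387.
η_II = COP_actual/COP_Carnot = 1.183/7.387 = 0.1602.

0.160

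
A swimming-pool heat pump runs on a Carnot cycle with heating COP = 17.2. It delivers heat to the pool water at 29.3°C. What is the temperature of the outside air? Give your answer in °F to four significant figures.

53.09 °F

COP_HP = T_H/(T_H − T_C) gives T_H − T_C = T_H/COP.
With T_H = 302.45 K, T_C = 302.45 × (1 − 1/17.2) = 284.87 K.
Converting, 284.87 K = 53.09°F.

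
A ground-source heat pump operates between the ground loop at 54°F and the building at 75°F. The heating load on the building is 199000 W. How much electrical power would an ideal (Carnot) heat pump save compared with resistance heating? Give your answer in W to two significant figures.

190000 W

In absolute terms T_C = 285.37 K and T_H = 297.04 K, so ΔT = 11.67 K.
COP_Carnot = T_H/ΔT = 297.04/11.67 = 25.46.
Resistance heating needs Ẇ_res = Q̇_H = 199000 W; the reversible heat pump needs only Ẇ_hp = Q̇_H/COP = 7816 W.
Saving = 199000 − 7816 = 191200 W.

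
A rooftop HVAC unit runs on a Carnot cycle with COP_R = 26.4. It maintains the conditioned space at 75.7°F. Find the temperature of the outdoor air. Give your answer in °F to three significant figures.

96.0 °F

COP_R = T_C/(T_H − T_C) gives T_H − T_C = T_C/COP.
With T_C = 297.43 K, T_H = 297.43 × (1 + 1/26.4) = 308.69 K.
Converting, 308.69 K = 95.98°F.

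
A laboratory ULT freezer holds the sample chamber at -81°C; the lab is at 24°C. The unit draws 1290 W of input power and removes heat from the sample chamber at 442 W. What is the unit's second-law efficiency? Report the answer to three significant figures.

COP_actual = Q̇_C/Ẇ = 442.0/1290 = 0.3426.
In absolute terms T_C = 192.15 K and T_H = 297.15 K, so ΔT = 105.0 K.
COP_Carnot = T_C/ΔT = 192.15/105.0 = 1.830.
η_II = COP_actual/COP_Carnot = 0.3426/1.830 = 0.1872.

0.187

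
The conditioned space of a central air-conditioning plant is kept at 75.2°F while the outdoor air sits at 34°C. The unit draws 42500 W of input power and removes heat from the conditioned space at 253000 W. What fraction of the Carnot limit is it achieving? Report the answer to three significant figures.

0.200

COP_actual = Q̇_C/Ẇ = 253000/42500 = 5.953.
In absolute terms T_C = 297.15 K and T_H = 307.15 K, so ΔT = 10.00 K.
COP_Carnot = T_C/ΔT = 297.15/10.00 = 29.72.
η_II = COP_actual/COP_Carnot = 5.953/29.72 = 0.2003.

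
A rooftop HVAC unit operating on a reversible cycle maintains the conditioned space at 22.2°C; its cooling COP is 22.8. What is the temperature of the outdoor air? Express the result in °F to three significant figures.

95.3 °F

COP_R = T_C/(T_H − T_C) gives T_H − T_C = T_C/COP.
With T_C = 295.35 K, T_H = 295.35 × (1 + 1/22.8) = 308.30 K.
Converting, 308.30 K = 95.28°F.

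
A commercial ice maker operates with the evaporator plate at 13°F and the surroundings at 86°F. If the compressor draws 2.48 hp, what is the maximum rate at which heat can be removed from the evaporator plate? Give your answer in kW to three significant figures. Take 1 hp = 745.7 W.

12.0 kW

In absolute terms T_C = 262.59 K and T_H = 303.15 K, so ΔT = 40.56 K.
COP_Carnot = T_C/ΔT = 262.59/40.56 = 6.475.
Q̇_max = COP_Carnot × Ẇ = 6.475 × 2.480 hp = 16.06 hp = 11.97 kW.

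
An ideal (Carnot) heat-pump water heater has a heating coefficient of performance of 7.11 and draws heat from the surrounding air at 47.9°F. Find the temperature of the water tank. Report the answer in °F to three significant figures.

COP_HP = T_H/(T_H − T_C) rearranges to T_H = COP·T_C/(COP − 1).
With T_C = 281.98 K, T_H = 7.11 × 281.98/6.110 = 328.13 K.
Converting, 328.13 K = 130.97°F.

131 °F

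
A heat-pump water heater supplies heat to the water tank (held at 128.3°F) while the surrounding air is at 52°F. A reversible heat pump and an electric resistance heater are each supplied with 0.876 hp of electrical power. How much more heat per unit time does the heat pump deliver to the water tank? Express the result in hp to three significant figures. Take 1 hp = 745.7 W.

5.87 hp

In absolute terms T_C = 284.26 K and T_H = 326.65 K, so ΔT = 42.39 K.
COP_Carnot = T_H/ΔT = 326.65/42.39 = 7.706.
The heat pump delivers Q̇_H = COP × Ẇ = 6.750 hp; the resistance heater delivers Ẇ = 0.8760 hp.
Extra = (COP − 1)·Ẇ = 5.874 hp.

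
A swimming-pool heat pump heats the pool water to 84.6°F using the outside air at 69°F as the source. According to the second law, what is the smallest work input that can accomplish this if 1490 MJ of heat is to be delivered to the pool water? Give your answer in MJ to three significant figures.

42.7 MJ

In absolute terms T_C = 293.71 K and T_H = 302.37 K, so ΔT = 8.667 K.
The reversible limit is COP_HP = T_H/ΔT = 34.89, so W_min = Q_H/COP = Q_H·ΔT/T_H.
W_min = 1490 × 8.667/302.37 = 42.71 MJ.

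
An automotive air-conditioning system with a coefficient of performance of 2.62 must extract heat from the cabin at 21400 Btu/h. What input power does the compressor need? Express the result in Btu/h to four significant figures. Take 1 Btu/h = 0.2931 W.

Ẇ = Q̇_C/COP = 21400/2.62 = 8168 Btu/h.

8168 Btu/h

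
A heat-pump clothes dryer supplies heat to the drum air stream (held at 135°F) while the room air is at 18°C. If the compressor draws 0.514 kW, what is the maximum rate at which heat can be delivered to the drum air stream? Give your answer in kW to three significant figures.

In absolute terms T_C = 291.15 K and T_H = 330.37 K, so ΔT = 39.22 K.
COP_Carnot = T_H/ΔT = 330.37/39.22 = 8.423.
Q̇_max = COP_Carnot × Ẇ = 8.423 × 0.5140 kW = 4.329 kW.

4.33 kW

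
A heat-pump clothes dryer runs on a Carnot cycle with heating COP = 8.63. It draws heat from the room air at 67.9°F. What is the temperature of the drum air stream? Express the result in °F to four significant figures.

137.0 °F

COP_HP = T_H/(T_H − T_C) rearranges to T_H = COP·T_C/(COP − 1).
With T_C = 293.09 K, T_H = 8.63 × 293.09/7.630 = 331.51 K.
Converting, 331.51 K = 137.04°F.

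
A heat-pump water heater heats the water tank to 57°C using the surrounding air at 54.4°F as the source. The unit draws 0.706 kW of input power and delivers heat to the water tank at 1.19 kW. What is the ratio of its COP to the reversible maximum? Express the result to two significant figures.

0.23

COP_actual = Q̇_H/Ẇ = 1.190/0.7060 = 1.686.
In absolute terms T_C = 285.59 K and T_H = 330.15 K, so ΔT = 44.56 K.
COP_Carnot = T_H/ΔT = 330.15/44.56 = 7.410.
η_II = COP_actual/COP_Carnot = 1.686/7.410 = 0.2275.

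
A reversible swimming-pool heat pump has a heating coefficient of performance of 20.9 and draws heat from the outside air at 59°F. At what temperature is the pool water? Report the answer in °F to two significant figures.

85 °F

COP_HP = T_H/(T_H − T_C) rearranges to T_H = COP·T_C/(COP − 1).
With T_C = 288.15 K, T_H = 20.9 × 288.15/19.90 = 302.63 K.
Converting, 302.63 K = 85.06°F.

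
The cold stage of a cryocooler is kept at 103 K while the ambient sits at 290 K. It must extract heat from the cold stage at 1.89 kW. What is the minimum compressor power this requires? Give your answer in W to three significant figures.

3430 W

The reservoir spacing is ΔT = 290 − 103 = 187.0 K.
COP_Carnot = T_C/ΔT = 103.00/187.0 = 0.5508.
Ẇ_min = Q̇/COP_Carnot = 1.890/0.5508 = 3.431 kW = 3431 W.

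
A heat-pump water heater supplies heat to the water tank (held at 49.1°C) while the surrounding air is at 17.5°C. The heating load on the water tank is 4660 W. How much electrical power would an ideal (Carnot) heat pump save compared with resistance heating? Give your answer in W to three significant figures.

In absolute terms T_C = 290.65 K and T_H = 322.25 K, so ΔT = 31.60 K.
COP_Carnot = T_H/ΔT = 322.25/31.60 = 10.20.
Resistance heating needs Ẇ_res = Q̇_H = 4660 W; the reversible heat pump needs only Ẇ_hp = Q̇_H/COP = 457.0 W.
Saving = 4660 − 457.0 = 4203 W.

4200 W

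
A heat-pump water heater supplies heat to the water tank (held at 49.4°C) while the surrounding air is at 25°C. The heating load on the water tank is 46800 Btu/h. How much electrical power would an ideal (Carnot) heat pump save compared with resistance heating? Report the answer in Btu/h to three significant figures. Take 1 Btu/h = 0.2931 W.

43300 Btu/h

In absolute terms T_C = 298.15 K and T_H = 322.55 K, so ΔT = 24.40 K.
COP_Carnot = T_H/ΔT = 322.55/24.40 = 13.22.
Resistance heating needs Ẇ_res = Q̇_H = 46800 Btu/h; the reversible heat pump needs only Ẇ_hp = Q̇_H/COP = 3540 Btu/h.
Saving = 46800 − 3540 = 43260 Btu/h.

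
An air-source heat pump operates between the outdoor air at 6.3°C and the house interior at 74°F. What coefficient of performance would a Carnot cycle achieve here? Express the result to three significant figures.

17.4

In absolute terms T_C = 279.45 K and T_H = 296.48 K, so ΔT = 17.03 K.
For a reversible cycle, COP_Carnot = T_H/ΔT = 296.48/17.03 = 17.41.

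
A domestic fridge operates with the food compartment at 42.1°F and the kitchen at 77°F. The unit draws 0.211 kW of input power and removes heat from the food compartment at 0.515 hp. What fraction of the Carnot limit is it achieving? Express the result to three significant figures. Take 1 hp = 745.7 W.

Converting, Q̇_C = 0.5150 hp = 0.3840 kW, so COP_actual = Q̇_C/Ẇ = 0.3840/0.2110 = 1.820.
In absolute terms T_C = 278.76 K and T_H = 298.15 K, so ΔT = 19.39 K.
COP_Carnot = T_C/ΔT = 278.76/19.39 = 14.38.
η_II = COP_actual/COP_Carnot = 1.820/14.38 = 0.1266.

0.127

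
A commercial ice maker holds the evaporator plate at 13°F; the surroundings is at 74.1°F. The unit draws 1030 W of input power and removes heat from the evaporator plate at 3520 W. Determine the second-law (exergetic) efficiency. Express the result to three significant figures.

0.442

COP_actual = Q̇_C/Ẇ = 3520/1030 = 3.417.
In absolute terms T_C = 262.59 K and T_H = 296.54 K, so ΔT = 33.94 K.
COP_Carnot = T_C/ΔT = 262.59/33.94 = 7.736.
η_II = COP_actual/COP_Carnot = 3.417/7.736 = 0.4418.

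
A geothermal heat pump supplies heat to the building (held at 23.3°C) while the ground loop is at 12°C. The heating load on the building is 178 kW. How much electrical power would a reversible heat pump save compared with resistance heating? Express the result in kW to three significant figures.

In absolute terms T_C = 285.15 K and T_H = 296.45 K, so ΔT = 11.30 K.
COP_Carnot = T_H/ΔT = 296.45/11.30 = 26.23.
Resistance heating needs Ẇ_res = Q̇_H = 178.0 kW; the reversible heat pump needs only Ẇ_hp = Q̇_H/COP = 6.785 kW.
Saving = 178.0 − 6.785 = 171.2 kW.

171 kW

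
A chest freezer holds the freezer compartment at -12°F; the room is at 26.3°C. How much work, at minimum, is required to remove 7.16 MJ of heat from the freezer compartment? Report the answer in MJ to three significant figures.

1.46 MJ

In absolute terms T_C = 248.71 K and T_H = 299.45 K, so ΔT = 50.74 K.
The reversible limit is COP_R = T_C/ΔT = 4.901, so W_min = Q_C/COP = Q_C·ΔT/T_C.
W_min = 7.160 × 50.74/248.71 = 1.461 MJ.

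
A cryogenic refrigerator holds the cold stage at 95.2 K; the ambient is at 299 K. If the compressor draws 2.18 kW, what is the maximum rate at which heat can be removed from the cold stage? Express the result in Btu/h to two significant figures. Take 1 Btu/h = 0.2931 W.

The reservoir spacing is ΔT = 299 − 95.2 = 203.8 K.
COP_Carnot = T_C/ΔT = 95.20/203.8 = 0.4671.
Q̇_max = COP_Carnot × Ẇ = 0.4671 × 2.180 kW = 1.018 kW = 3474 Btu/h.

3500 Btu/h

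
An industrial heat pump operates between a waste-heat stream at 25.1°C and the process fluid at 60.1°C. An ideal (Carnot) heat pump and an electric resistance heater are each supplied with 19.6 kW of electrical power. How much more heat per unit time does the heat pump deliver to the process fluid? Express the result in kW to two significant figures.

In absolute terms T_C = 298.25 K and T_H = 333.25 K, so ΔT = 35.00 K.
COP_Carnot = T_H/ΔT = 333.25/35.00 = 9.521.
The heat pump delivers Q̇_H = COP × Ẇ = 186.6 kW; the resistance heater delivers Ẇ = 19.60 kW.
Extra = (COP − 1)·Ẇ = 167.0 kW.

170 kW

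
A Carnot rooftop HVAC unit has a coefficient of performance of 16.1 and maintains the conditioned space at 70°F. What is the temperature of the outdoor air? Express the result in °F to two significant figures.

100 °F

COP_R = T_C/(T_H − T_C) gives T_H − T_C = T_C/COP.
With T_C = 294.26 K, T_H = 294.26 × (1 + 1/16.1) = 312.54 K.
Converting, 312.54 K = 102.90°F.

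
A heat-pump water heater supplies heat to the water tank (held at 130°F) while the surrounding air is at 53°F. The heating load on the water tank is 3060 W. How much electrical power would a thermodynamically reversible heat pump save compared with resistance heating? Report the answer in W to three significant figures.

In absolute terms T_C = 284.82 K and T_H = 327.59 K, so ΔT = 42.78 K.
COP_Carnot = T_H/ΔT = 327.59/42.78 = 7.658.
Resistance heating needs Ẇ_res = Q̇_H = 3060 W; the reversible heat pump needs only Ẇ_hp = Q̇_H/COP = 399.6 W.
Saving = 3060 − 399.6 = 2660 W.

2660 W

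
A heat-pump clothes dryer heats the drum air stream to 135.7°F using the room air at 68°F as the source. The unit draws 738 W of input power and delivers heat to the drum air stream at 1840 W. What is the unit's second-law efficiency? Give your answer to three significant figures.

COP_actual = Q̇_H/Ẇ = 1840/738.0 = 2.493.
In absolute terms T_C = 293.15 K and T_H = 330.76 K, so ΔT = 37.61 K.
COP_Carnot = T_H/ΔT = 330.76/37.61 = 8.794.
η_II = COP_actual/COP_Carnot = 2.493/8.794 = 0.2835.

0.284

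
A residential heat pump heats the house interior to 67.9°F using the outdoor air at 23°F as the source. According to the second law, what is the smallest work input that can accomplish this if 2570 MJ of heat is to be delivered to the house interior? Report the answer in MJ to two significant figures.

In absolute terms T_C = 268.15 K and T_H = 293.09 K, so ΔT = 24.94 K.
The reversible limit is COP_HP = T_H/ΔT = 11.75, so W_min = Q_H/COP = Q_H·ΔT/T_H.
W_min = 2570 × 24.94/293.09 = 218.7 MJ.

220 MJ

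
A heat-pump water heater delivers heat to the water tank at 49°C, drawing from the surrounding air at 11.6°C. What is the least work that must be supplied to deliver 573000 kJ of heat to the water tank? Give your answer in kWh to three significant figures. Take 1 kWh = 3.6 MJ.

18.5 kWh

In absolute terms T_C = 284.75 K and T_H = 322.15 K, so ΔT = 37.40 K.
The reversible limit is COP_HP = T_H/ΔT = 8.614, so W_min = Q_H/COP = Q_H·ΔT/T_H.
W_min = 573000 × 37.40/322.15 = 66520 kJ = 18.48 kWh.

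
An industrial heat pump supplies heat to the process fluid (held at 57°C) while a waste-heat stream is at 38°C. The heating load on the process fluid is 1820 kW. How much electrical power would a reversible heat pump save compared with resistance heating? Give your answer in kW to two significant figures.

In absolute terms T_C = 311.15 K and T_H = 330.15 K, so ΔT = 19.00 K.
COP_Carnot = T_H/ΔT = 330.15/19.00 = 17.38.
Resistance heating needs Ẇ_res = Q̇_H = 1820 kW; the reversible heat pump needs only Ẇ_hp = Q̇_H/COP = 104.7 kW.
Saving = 1820 − 104.7 = 1715 kW.

1700 kW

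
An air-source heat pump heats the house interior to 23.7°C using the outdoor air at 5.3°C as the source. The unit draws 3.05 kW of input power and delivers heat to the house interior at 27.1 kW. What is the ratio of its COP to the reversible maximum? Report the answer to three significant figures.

0.551

COP_actual = Q̇_H/Ẇ = 27.10/3.050 = 8.885.
In absolute terms T_C = 278.45 K and T_H = 296.85 K, so ΔT = 18.40 K.
COP_Carnot = T_H/ΔT = 296.85/18.40 = 16.13.
η_II = COP_actual/COP_Carnot = 8.885/16.13 = 0.5507.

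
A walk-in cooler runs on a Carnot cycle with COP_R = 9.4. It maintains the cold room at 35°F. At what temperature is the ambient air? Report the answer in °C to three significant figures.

COP_R = T_C/(T_H − T_C) gives T_H − T_C = T_C/COP.
With T_C = 274.82 K, T_H = 274.82 × (1 + 1/9.4) = 304.05 K.
Converting, 304.05 K = 30.90°C.

30.9 °C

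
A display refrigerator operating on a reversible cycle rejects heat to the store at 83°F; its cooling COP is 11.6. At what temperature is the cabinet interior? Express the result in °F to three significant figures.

39.9 °F

For a Carnot refrigerator COP_R = T_C/(T_H − T_C), so T_C = COP·T_H/(1 + COP).
With T_H = 301.48 K, T_C = 11.6 × 301.48/12.60 = 277.56 K.
Converting, 277.56 K = 39.93°F.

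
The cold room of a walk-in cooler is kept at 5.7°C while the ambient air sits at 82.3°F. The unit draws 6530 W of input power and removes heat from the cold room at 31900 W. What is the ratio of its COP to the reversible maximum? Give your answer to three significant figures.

0.390

COP_actual = Q̇_C/Ẇ = 31900/6530 = 4.885.
In absolute terms T_C = 278.85 K and T_H = 301.09 K, so ΔT = 22.24 K.
COP_Carnot = T_C/ΔT = 278.85/22.24 = 12.54.
η_II = COP_actual/COP_Carnot = 4.885/12.54 = 0.3897.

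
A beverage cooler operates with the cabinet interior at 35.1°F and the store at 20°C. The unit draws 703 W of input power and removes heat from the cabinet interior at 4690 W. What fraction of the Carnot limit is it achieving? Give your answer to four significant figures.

COP_actual = Q̇_C/Ẇ = 4690/703.0 = 6.671.
In absolute terms T_C = 274.87 K and T_H = 293.15 K, so ΔT = 18.28 K.
COP_Carnot = T_C/ΔT = 274.87/18.28 = 15.04.
η_II = COP_actual/COP_Carnot = 6.671/15.04 = 0.4436.

0.4436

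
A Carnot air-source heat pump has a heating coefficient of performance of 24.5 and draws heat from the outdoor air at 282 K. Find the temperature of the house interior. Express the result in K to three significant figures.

294 K

COP_HP = T_H/(T_H − T_C) rearranges to T_H = COP·T_C/(COP − 1).
With T_C = 282.00 K, T_H = 24.5 × 282.00/23.50 = 294.00 K.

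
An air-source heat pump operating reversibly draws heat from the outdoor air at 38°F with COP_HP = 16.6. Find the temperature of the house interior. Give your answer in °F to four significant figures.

69.90 °F

COP_HP = T_H/(T_H − T_C) rearranges to T_H = COP·T_C/(COP − 1).
With T_C = 276.48 K, T_H = 16.6 × 276.48/15.60 = 294.21 K.
Converting, 294.21 K = 69.90°F.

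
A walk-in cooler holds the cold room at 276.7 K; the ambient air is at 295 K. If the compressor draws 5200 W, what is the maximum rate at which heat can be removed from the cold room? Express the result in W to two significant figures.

The reservoir spacing is ΔT = 295 − 276.7 = 18.30 K.
COP_Carnot = T_C/ΔT = 276.70/18.30 = 15.12.
Q̇_max = COP_Carnot × Ẇ = 15.12 × 5200 W = 78630 W.

79000 W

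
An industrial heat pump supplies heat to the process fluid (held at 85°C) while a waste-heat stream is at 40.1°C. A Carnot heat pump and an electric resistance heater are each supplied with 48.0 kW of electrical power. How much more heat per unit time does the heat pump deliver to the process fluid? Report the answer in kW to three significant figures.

335 kW

In absolute terms T_C = 313.25 K and T_H = 358.15 K, so ΔT = 44.90 K.
COP_Carnot = T_H/ΔT = 358.15/44.90 = 7.977.
The heat pump delivers Q̇_H = COP × Ẇ = 382.9 kW; the resistance heater delivers Ẇ = 48.00 kW.
Extra = (COP − 1)·Ẇ = 334.9 kW.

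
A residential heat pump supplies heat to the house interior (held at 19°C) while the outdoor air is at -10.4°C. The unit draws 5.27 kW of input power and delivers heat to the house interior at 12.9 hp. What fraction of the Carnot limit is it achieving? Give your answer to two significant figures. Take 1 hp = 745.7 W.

0.18

Converting, Q̇_H = 12.90 hp = 9.620 kW, so COP_actual = Q̇_H/Ẇ = 9.620/5.270 = 1.825.
In absolute terms T_C = 262.75 K and T_H = 292.15 K, so ΔT = 29.40 K.
COP_Carnot = T_H/ΔT = 292.15/29.40 = 9.937.
η_II = COP_actual/COP_Carnot = 1.825/9.937 = 0.1837.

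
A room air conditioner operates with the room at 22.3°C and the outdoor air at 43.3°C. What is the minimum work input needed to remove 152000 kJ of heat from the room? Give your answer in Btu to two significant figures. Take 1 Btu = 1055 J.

10000 Btu

In absolute terms T_C = 295.45 K and T_H = 316.45 K, so ΔT = 21.00 K.
The reversible limit is COP_R = T_C/ΔT = 14.07, so W_min = Q_C/COP = Q_C·ΔT/T_C.
W_min = 152000 × 21.00/295.45 = 10800 kJ = 10240 Btu.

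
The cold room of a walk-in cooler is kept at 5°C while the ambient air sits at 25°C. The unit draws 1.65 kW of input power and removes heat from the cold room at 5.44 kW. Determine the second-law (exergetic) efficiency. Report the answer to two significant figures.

0.24

COP_actual = Q̇_C/Ẇ = 5.440/1.650 = 3.297.
In absolute terms T_C = 278.15 K and T_H = 298.15 K, so ΔT = 20.00 K.
COP_Carnot = T_C/ΔT = 278.15/20.00 = 13.91.
η_II = COP_actual/COP_Carnot = 3.297/13.91 = 0.2371.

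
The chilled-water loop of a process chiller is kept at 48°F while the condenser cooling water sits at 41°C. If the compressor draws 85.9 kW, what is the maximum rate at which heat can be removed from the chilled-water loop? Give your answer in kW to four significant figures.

754.5 kW

In absolute terms T_C = 282.04 K and T_H = 314.15 K, so ΔT = 32.11 K.
COP_Carnot = T_C/ΔT = 282.04/32.11 = 8.783.
Q̇_max = COP_Carnot × Ẇ = 8.783 × 85.90 kW = 754.5 kW.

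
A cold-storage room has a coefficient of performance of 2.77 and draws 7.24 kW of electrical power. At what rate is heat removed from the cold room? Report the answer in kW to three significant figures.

Q̇_C = COP × Ẇ = 2.77 × 7.240 = 20.05 kW.

20.1 kW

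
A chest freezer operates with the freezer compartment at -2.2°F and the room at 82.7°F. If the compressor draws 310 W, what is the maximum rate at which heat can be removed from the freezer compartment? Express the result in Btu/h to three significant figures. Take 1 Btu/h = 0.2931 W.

In absolute terms T_C = 254.15 K and T_H = 301.32 K, so ΔT = 47.17 K.
COP_Carnot = T_C/ΔT = 254.15/47.17 = 5.388.
Q̇_max = COP_Carnot × Ẇ = 5.388 × 310.0 W = 1670 W = 5699 Btu/h.

5700 Btu/h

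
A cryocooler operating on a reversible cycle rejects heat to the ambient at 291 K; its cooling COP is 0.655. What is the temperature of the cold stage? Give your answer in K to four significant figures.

For a Carnot refrigerator COP_R = T_C/(T_H − T_C), so T_C = COP·T_H/(1 + COP).
With T_H = 291.00 K, T_C = 0.655 × 291.00/1.655 = 115.17 K.

115.2 K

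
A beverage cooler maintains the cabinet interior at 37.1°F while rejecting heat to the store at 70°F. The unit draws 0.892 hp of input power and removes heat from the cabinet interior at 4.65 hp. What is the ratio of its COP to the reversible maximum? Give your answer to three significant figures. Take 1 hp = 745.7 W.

0.345

COP_actual = Q̇_C/Ẇ = 4.650/0.8920 = 5.213.
In absolute terms T_C = 275.98 K and T_H = 294.26 K, so ΔT = 18.28 K.
COP_Carnot = T_C/ΔT = 275.98/18.28 = 15.10.
η_II = COP_actual/COP_Carnot = 5.213/15.10 = 0.3452.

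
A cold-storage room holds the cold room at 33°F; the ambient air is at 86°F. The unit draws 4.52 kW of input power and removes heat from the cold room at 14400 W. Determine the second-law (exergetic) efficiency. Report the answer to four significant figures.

0.3427

Converting, Q̇_C = 14400 W = 14.40 kW, so COP_actual = Q̇_C/Ẇ = 14.40/4.520 = 3.186.
In absolute terms T_C = 273.71 K and T_H = 303.15 K, so ΔT = 29.44 K.
COP_Carnot = T_C/ΔT = 273.71/29.44 = 9.296.
η_II = COP_actual/COP_Carnot = 3.186/9.296 = 0.3427.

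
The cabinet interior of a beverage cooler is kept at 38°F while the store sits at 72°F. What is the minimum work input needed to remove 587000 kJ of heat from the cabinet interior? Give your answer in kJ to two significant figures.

40000 kJ

In absolute terms T_C = 276.48 K and T_H = 295.37 K, so ΔT = 18.89 K.
The reversible limit is COP_R = T_C/ΔT = 14.64, so W_min = Q_C/COP = Q_C·ΔT/T_C.
W_min = 587000 × 18.89/276.48 = 40100 kJ.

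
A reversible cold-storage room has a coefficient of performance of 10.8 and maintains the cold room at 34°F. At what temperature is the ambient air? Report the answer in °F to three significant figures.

79.7 °F

COP_R = T_C/(T_H − T_C) gives T_H − T_C = T_C/COP.
With T_C = 274.26 K, T_H = 274.26 × (1 + 1/10.8) = 299.66 K.
Converting, 299.66 K = 79.71°F.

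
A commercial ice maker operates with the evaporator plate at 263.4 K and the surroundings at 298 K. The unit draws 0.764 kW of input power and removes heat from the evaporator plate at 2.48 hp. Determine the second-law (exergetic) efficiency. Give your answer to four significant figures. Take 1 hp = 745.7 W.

Converting, Q̇_C = 2.480 hp = 1.849 kW, so COP_actual = Q̇_C/Ẇ = 1.849/0.7640 = 2.421.
The reservoir spacing is ΔT = 298 − 263.4 = 34.60 K.
COP_Carnot = T_C/ΔT = 263.40/34.60 = 7.613.
η_II = COP_actual/COP_Carnot = 2.421/7.613 = 0.3180.

0.3180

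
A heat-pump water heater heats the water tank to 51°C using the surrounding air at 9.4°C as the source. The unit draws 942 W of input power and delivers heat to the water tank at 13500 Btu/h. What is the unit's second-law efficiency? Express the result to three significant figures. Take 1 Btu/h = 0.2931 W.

Converting, Q̇_H = 13500 Btu/h = 3957 W, so COP_actual = Q̇_H/Ẇ = 3957/942.0 = 4.200.
In absolute terms T_C = 282.55 K and T_H = 324.15 K, so ΔT = 41.60 K.
COP_Carnot = T_H/ΔT = 324.15/41.60 = 7.792.
η_II = COP_actual/COP_Carnot = 4.200/7.792 = 0.5391.

0.539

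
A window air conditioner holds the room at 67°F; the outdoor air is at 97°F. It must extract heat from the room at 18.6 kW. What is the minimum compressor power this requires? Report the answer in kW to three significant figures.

In absolute terms T_C = 292.59 K and T_H = 309.26 K, so ΔT = 16.67 K.
COP_Carnot = T_C/ΔT = 292.59/16.67 = 17.56.
Ẇ_min = Q̇/COP_Carnot = 18.60/17.56 = 1.059 kW.

1.06 kW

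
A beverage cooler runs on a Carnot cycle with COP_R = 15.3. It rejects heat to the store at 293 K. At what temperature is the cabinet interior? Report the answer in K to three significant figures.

For a Carnot refrigerator COP_R = T_C/(T_H − T_C), so T_C = COP·T_H/(1 + COP).
With T_H = 293.00 K, T_C = 15.3 × 293.00/16.30 = 275.02 K.

275 K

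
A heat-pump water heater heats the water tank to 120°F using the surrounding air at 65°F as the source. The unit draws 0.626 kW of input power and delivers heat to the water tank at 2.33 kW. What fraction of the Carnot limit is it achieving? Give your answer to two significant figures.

COP_actual = Q̇_H/Ẇ = 2.330/0.6260 = 3.722.
In absolute terms T_C = 291.48 K and T_H = 322.04 K, so ΔT = 30.56 K.
COP_Carnot = T_H/ΔT = 322.04/30.56 = 10.54.
η_II = COP_actual/COP_Carnot = 3.722/10.54 = 0.3532.

0.35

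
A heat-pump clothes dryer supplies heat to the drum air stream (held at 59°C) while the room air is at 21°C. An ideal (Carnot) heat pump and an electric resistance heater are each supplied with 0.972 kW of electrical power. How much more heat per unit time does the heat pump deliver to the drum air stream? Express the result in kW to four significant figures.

7.524 kW

In absolute terms T_C = 294.15 K and T_H = 332.15 K, so ΔT = 38.00 K.
COP_Carnot = T_H/ΔT = 332.15/38.00 = 8.741.
The heat pump delivers Q̇_H = COP × Ẇ = 8.496 kW; the resistance heater delivers Ẇ = 0.9720 kW.
Extra = (COP − 1)·Ẇ = 7.524 kW.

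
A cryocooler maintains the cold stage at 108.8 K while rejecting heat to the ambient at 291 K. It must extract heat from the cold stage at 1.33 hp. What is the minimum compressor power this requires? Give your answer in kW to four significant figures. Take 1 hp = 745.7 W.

The reservoir spacing is ΔT = 291 − 108.8 = 182.2 K.
COP_Carnot = T_C/ΔT = 108.80/182.2 = 0.5971.
Ẇ_min = Q̇/COP_Carnot = 1.330/0.5971 = 2.227 hp = 1.661 kW.

1.661 kW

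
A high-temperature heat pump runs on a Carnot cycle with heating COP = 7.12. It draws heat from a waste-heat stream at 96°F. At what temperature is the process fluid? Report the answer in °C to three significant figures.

86.0 °C

COP_HP = T_H/(T_H − T_C) rearranges to T_H = COP·T_C/(COP − 1).
With T_C = 308.71 K, T_H = 7.12 × 308.71/6.120 = 359.15 K.
Converting, 359.15 K = 86.00°C.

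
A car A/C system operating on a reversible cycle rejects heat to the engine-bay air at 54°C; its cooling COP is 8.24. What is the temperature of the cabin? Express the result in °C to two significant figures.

For a Carnot refrigerator COP_R = T_C/(T_H − T_C), so T_C = COP·T_H/(1 + COP).
With T_H = 327.15 K, T_C = 8.24 × 327.15/9.240 = 291.74 K.
Converting, 291.74 K = 18.59°C.

19 °C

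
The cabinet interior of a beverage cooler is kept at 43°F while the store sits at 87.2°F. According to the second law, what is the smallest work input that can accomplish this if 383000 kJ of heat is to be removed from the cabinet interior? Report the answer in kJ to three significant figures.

In absolute terms T_C = 279.26 K and T_H = 303.82 K, so ΔT = 24.56 K.
The reversible limit is COP_R = T_C/ΔT = 11.37, so W_min = Q_C/COP = Q_C·ΔT/T_C.
W_min = 383000 × 24.56/279.26 = 33680 kJ.

33700 kJ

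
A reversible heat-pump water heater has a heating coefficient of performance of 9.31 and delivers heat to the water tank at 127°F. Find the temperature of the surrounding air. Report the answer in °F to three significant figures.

64.0 °F

COP_HP = T_H/(T_H − T_C) gives T_H − T_C = T_H/COP.
With T_H = 325.93 K, T_C = 325.93 × (1 − 1/9.31) = 290.92 K.
Converting, 290.92 K = 63.98°F.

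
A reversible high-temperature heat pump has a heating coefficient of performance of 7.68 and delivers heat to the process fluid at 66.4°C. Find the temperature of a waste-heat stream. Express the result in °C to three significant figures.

COP_HP = T_H/(T_H − T_C) gives T_H − T_C = T_H/COP.
With T_H = 339.55 K, T_C = 339.55 × (1 − 1/7.68) = 295.34 K.
Converting, 295.34 K = 22.19°C.

22.2 °C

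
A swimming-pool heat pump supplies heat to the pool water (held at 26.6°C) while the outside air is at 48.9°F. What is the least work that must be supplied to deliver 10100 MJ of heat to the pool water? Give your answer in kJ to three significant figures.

In absolute terms T_C = 282.54 K and T_H = 299.75 K, so ΔT = 17.21 K.
The reversible limit is COP_HP = T_H/ΔT = 17.42, so W_min = Q_H/COP = Q_H·ΔT/T_H.
W_min = 10100 × 17.21/299.75 = 579.9 MJ = 579900 kJ.

580000 kJ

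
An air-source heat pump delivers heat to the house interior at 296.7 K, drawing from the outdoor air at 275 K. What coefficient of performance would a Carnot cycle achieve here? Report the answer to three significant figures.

The reservoir spacing is ΔT = 296.7 − 275 = 21.70 K.
For a reversible cycle, COP_Carnot = T_H/ΔT = 296.70/21.70 = 13.67.

13.7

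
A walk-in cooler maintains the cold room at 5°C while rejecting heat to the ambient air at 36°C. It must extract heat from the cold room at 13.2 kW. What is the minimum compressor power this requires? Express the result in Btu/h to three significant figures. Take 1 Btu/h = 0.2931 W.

In absolute terms T_C = 278.15 K and T_H = 309.15 K, so ΔT = 31.00 K.
COP_Carnot = T_C/ΔT = 278.15/31.00 = 8.973.
Ẇ_min = Q̇/COP_Carnot = 13.20/8.973 = 1.471 kW = 5019 Btu/h.

5020 Btu/h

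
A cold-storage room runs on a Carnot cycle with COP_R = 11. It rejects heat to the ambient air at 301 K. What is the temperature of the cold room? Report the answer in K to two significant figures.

For a Carnot refrigerator COP_R = T_C/(T_H − T_C), so T_C = COP·T_H/(1 + COP).
With T_H = 301.00 K, T_C = 11 × 301.00/12.00 = 275.92 K.

280 K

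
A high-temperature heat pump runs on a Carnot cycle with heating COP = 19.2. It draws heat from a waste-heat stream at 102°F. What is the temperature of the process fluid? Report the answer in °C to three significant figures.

COP_HP = T_H/(T_H − T_C) rearranges to T_H = COP·T_C/(COP − 1).
With T_C = 312.04 K, T_H = 19.2 × 312.04/18.20 = 329.18 K.
Converting, 329.18 K = 56.03°C.

56.0 °C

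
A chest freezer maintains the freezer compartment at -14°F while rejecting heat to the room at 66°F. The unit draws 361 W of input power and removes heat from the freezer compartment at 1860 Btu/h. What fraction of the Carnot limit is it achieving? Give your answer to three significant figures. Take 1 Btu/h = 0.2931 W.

0.271

Converting, Q̇_C = 1860 Btu/h = 545.2 W, so COP_actual = Q̇_C/Ẇ = 545.2/361.0 = 1.510.
In absolute terms T_C = 247.59 K and T_H = 292.04 K, so ΔT = 44.44 K.
COP_Carnot = T_C/ΔT = 247.59/44.44 = 5.571.
η_II = COP_actual/COP_Carnot = 1.510/5.571 = 0.2711.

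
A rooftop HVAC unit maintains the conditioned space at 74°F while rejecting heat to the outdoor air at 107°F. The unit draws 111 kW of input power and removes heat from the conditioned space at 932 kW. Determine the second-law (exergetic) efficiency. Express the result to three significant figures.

COP_actual = Q̇_C/Ẇ = 932.0/111.0 = 8.396.
In absolute terms T_C = 296.48 K and T_H = 314.82 K, so ΔT = 18.33 K.
COP_Carnot = T_C/ΔT = 296.48/18.33 = 16.17.
η_II = COP_actual/COP_Carnot = 8.396/16.17 = 0.5192.

0.519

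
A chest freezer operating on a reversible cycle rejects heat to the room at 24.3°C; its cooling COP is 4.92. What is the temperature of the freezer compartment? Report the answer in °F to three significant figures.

-14.7 °F

For a Carnot refrigerator COP_R = T_C/(T_H − T_C), so T_C = COP·T_H/(1 + COP).
With T_H = 297.45 K, T_C = 4.92 × 297.45/5.920 = 247.21 K.
Converting, 247.21 K = -14.70°F.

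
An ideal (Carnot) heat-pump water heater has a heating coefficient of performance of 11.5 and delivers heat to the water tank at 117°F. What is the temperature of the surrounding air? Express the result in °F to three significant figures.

66.9 °F

COP_HP = T_H/(T_H − T_C) gives T_H − T_C = T_H/COP.
With T_H = 320.37 K, T_C = 320.37 × (1 − 1/11.5) = 292.51 K.
Converting, 292.51 K = 66.85°F.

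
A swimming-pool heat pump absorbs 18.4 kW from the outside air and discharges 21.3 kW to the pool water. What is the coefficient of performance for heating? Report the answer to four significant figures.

The first law gives Q̇_H = Q̇_C + Ẇ, so the three rates are Q̇_C = 18.40, Q̇_H = 21.30, Ẇ = 2.900 kW.
COP_HP = Q̇_H/Ẇ = 21.30/2.900 = 7.345.

7.345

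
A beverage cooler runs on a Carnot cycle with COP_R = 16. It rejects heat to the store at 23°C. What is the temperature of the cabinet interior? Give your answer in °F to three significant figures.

For a Carnot refrigerator COP_R = T_C/(T_H − T_C), so T_C = COP·T_H/(1 + COP).
With T_H = 296.15 K, T_C = 16 × 296.15/17.00 = 278.73 K.
Converting, 278.73 K = 42.04°F.

42.0 °F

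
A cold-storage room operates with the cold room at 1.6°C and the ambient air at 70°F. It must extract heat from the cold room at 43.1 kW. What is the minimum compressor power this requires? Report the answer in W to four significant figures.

In absolute terms T_C = 274.75 K and T_H = 294.26 K, so ΔT = 19.51 K.
COP_Carnot = T_C/ΔT = 274.75/19.51 = 14.08.
Ẇ_min = Q̇/COP_Carnot = 43.10/14.08 = 3.061 kW = 3061 W.

3061 W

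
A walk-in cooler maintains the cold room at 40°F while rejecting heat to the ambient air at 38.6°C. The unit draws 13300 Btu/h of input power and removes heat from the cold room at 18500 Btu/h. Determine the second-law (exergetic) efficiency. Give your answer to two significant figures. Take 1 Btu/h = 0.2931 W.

COP_actual = Q̇_C/Ẇ = 18500/13300 = 1.391.
In absolute terms T_C = 277.59 K and T_H = 311.75 K, so ΔT = 34.16 K.
COP_Carnot = T_C/ΔT = 277.59/34.16 = 8.127.
η_II = COP_actual/COP_Carnot = 1.391/8.127 = 0.1711.

0.17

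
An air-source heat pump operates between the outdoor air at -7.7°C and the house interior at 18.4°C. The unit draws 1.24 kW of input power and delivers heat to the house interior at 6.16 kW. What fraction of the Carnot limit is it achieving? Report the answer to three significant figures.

0.445

COP_actual = Q̇_H/Ẇ = 6.160/1.240 = 4.968.
In absolute terms T_C = 265.45 K and T_H = 291.55 K, so ΔT = 26.10 K.
COP_Carnot = T_H/ΔT = 291.55/26.10 = 11.17.
η_II = COP_actual/COP_Carnot = 4.968/11.17 = 0.4447.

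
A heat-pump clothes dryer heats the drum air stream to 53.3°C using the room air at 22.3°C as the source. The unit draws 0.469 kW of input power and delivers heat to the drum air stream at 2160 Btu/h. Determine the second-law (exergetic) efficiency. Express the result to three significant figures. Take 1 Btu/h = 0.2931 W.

0.128

Converting, Q̇_H = 2160 Btu/h = 0.6331 kW, so COP_actual = Q̇_H/Ẇ = 0.6331/0.4690 = 1.350.
In absolute terms T_C = 295.45 K and T_H = 326.45 K, so ΔT = 31.00 K.
COP_Carnot = T_H/ΔT = 326.45/31.00 = 10.53.
η_II = COP_actual/COP_Carnot = 1.350/10.53 = 0.1282.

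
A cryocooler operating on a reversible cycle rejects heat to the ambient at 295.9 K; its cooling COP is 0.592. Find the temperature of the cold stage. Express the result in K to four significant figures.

110.0 K

For a Carnot refrigerator COP_R = T_C/(T_H − T_C), so T_C = COP·T_H/(1 + COP).
With T_H = 295.90 K, T_C = 0.592 × 295.90/1.592 = 110.03 K.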